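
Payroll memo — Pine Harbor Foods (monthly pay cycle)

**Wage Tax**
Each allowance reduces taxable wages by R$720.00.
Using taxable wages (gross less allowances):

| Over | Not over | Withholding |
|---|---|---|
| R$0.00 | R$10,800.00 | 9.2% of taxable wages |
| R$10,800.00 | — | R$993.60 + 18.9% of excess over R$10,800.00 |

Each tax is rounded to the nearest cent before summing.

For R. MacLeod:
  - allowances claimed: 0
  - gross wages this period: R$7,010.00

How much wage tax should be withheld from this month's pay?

R$644.92

Wage Tax: taxable = R$7,010.00
  9.2% × R$7,010.00 = R$644.92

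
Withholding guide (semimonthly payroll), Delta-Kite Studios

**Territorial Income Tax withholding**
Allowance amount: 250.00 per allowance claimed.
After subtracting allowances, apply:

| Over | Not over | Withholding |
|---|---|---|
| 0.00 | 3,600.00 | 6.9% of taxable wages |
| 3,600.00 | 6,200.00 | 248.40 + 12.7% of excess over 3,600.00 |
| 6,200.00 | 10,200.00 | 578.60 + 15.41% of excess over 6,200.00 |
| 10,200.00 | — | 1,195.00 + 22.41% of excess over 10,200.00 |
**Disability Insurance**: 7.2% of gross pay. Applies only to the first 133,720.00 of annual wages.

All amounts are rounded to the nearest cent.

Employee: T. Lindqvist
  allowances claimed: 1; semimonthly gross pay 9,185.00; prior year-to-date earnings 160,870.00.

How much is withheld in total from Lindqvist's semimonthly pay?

1,000.06

Territorial Income Tax: taxable = 9,185.00 − 1×250.00 = 8,935.00
  578.60 + 15.41% × (8,935.00 − 6,200.00) = 578.60 + 15.41% × 2,735.00 = 1,000.06
Disability Insurance: YTD 160,870.00 ≥ cap 133,720.00 → 0.00
Total: 1,000.06 + 0.00 = 1,000.06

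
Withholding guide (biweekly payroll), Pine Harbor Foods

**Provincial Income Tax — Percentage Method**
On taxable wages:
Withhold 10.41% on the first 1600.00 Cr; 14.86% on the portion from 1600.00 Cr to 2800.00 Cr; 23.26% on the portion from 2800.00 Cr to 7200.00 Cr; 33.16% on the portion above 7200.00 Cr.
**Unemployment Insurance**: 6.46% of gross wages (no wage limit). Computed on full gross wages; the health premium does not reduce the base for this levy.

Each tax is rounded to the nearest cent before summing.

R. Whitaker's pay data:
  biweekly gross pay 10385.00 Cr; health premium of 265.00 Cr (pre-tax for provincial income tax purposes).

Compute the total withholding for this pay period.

3007.46 Cr

Provincial Income Tax: taxable = 10385.00 Cr − 265.00 Cr = 10120.00 Cr
  1368.32 Cr + 33.16% × (10120.00 Cr − 7200.00 Cr) = 1368.32 Cr + 33.16% × 2920.00 Cr = 2336.59 Cr
Unemployment Insurance: 6.46% × 10385.00 Cr = 670.87 Cr
Total: 2336.59 Cr + 670.87 Cr = 3007.46 Cr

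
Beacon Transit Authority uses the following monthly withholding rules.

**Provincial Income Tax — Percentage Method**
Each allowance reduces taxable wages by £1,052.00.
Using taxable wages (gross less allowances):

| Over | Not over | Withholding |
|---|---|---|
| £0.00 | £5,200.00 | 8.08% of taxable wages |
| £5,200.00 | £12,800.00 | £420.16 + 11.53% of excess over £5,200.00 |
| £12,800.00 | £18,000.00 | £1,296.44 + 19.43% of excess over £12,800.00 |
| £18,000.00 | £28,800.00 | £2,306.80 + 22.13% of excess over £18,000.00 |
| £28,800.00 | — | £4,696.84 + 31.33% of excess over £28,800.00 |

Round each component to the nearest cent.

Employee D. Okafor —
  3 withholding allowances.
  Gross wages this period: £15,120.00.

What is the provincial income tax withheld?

£1,200.05

Provincial Income Tax: taxable = £15,120.00 − 3×£1,052.00 = £11,964.00
  £420.16 + 11.53% × (£11,964.00 − £5,200.00) = £420.16 + 11.53% × £6,764.00 = £1,200.05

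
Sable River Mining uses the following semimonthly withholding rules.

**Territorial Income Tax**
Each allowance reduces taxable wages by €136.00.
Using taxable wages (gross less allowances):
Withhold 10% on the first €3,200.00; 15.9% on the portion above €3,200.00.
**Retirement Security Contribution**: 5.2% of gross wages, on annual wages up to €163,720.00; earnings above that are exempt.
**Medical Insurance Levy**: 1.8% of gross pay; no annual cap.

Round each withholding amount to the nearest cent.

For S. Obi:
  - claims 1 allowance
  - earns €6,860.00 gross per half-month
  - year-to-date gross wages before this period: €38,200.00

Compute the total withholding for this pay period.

€1,360.52

Territorial Income Tax: taxable = €6,860.00 − 1×€136.00 = €6,724.00
  €320.00 + 15.9% × (€6,724.00 − €3,200.00) = €320.00 + 15.9% × €3,524.00 = €880.32
Retirement Security Contribution: 5.2% × €6,860.00 = €356.72
Medical Insurance Levy: 1.8% × €6,860.00 = €123.48
Total: €880.32 + €356.72 + €123.48 = €1,360.52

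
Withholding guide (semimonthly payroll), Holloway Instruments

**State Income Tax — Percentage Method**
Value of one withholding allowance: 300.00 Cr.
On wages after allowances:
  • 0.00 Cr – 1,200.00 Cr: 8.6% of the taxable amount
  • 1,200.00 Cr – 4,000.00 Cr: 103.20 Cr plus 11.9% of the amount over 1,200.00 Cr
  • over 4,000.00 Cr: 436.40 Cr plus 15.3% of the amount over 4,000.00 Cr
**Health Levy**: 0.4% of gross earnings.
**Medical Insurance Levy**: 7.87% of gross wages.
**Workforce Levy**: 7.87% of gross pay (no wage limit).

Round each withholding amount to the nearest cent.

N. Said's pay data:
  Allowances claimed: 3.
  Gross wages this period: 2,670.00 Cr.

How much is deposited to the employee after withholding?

State Income Tax: taxable = 2,670.00 Cr − 3×300.00 Cr = 1,770.00 Cr
  103.20 Cr + 11.9% × (1,770.00 Cr − 1,200.00 Cr) = 103.20 Cr + 11.9% × 570.00 Cr = 171.03 Cr
Health Levy: 0.4% × 2,670.00 Cr = 10.68 Cr
Medical Insurance Levy: 7.87% × 2,670.00 Cr = 210.13 Cr
Workforce Levy: 7.87% × 2,670.00 Cr = 210.13 Cr
Total withheld: 171.03 Cr + 10.68 Cr + 210.13 Cr + 210.13 Cr = 601.97 Cr
Net pay: 2,670.00 Cr − 601.97 Cr = 2,068.03 Cr

2,068.03 Cr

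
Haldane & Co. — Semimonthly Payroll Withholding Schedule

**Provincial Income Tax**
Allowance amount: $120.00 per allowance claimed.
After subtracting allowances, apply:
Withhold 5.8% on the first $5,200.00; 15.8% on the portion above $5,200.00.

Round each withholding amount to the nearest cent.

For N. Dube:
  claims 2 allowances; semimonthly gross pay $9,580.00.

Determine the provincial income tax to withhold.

Provincial Income Tax: taxable = $9,580.00 − 2×$120.00 = $9,340.00
  $301.60 + 15.8% × ($9,340.00 − $5,200.00) = $301.60 + 15.8% × $4,140.00 = $955.72

$955.72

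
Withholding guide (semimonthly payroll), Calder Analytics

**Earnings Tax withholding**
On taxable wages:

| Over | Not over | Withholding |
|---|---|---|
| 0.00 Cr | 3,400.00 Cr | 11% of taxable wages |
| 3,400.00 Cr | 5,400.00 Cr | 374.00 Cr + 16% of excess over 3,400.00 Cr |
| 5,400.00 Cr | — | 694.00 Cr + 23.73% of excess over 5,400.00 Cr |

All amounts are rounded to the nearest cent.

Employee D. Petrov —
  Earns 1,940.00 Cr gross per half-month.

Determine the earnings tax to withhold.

213.40 Cr

Earnings Tax: taxable = 1,940.00 Cr
  11% × 1,940.00 Cr = 213.40 Cr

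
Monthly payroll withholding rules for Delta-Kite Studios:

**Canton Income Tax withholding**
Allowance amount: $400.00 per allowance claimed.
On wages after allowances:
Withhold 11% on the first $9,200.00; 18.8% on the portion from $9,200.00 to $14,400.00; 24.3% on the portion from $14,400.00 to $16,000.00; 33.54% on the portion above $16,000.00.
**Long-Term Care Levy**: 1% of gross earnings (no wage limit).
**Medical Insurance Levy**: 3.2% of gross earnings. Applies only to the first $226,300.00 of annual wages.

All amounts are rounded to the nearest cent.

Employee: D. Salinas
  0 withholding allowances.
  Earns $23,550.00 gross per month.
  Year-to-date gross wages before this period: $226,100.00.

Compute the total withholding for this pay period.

$5,152.57

Canton Income Tax: taxable = $23,550.00
  $2,378.40 + 33.54% × ($23,550.00 − $16,000.00) = $2,378.40 + 33.54% × $7,550.00 = $4,910.67
Long-Term Care Levy: 1% × $23,550.00 = $235.50
Medical Insurance Levy: cap $226,300.00 − YTD $226,100.00 = $200.00 subject; 3.2% × $200.00 = $6.40
Total: $4,910.67 + $235.50 + $6.40 = $5,152.57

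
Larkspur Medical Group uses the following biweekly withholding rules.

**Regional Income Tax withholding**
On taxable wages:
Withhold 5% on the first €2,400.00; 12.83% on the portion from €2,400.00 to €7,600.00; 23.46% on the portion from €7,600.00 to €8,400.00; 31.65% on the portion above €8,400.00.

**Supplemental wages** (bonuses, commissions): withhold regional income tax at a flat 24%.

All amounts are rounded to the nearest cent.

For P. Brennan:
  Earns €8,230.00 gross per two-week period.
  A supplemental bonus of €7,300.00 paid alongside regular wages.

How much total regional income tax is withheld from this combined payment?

Regional Income Tax: taxable = €8,230.00
  €787.16 + 23.46% × (€8,230.00 − €7,600.00) = €787.16 + 23.46% × €630.00 = €934.96
Supplemental (24% flat on bonus): 24% × €7,300.00 = €1,752.00
Total regional income tax: €934.96 + €1,752.00 = €2,686.96

€2,686.96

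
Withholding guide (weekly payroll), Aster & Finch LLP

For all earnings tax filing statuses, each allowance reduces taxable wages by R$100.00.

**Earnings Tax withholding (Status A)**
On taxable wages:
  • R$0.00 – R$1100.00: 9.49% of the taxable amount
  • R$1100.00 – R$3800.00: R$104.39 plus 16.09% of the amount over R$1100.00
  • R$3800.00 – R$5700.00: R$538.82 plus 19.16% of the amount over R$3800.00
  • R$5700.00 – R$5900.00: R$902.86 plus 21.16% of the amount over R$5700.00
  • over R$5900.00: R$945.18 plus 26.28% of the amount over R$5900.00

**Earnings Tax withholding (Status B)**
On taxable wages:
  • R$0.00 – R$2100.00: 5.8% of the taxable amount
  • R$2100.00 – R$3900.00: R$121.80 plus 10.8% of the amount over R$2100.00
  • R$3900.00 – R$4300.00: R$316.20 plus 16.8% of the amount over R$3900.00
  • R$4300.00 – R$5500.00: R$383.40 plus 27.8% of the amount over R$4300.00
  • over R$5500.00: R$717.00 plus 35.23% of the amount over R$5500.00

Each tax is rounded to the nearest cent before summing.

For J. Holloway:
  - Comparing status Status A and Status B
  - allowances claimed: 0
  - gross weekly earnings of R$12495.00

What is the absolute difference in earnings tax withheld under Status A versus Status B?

R$502.99

Earnings Tax (Status A): taxable = R$12495.00
  R$945.18 + 26.28% × (R$12495.00 − R$5900.00) = R$945.18 + 26.28% × R$6595.00 = R$2678.35
Earnings Tax (Status B): taxable = R$12495.00
  R$717.00 + 35.23% × (R$12495.00 − R$5500.00) = R$717.00 + 35.23% × R$6995.00 = R$3181.34
Difference: |R$2678.35 − R$3181.34| = R$502.99 (higher under Status B)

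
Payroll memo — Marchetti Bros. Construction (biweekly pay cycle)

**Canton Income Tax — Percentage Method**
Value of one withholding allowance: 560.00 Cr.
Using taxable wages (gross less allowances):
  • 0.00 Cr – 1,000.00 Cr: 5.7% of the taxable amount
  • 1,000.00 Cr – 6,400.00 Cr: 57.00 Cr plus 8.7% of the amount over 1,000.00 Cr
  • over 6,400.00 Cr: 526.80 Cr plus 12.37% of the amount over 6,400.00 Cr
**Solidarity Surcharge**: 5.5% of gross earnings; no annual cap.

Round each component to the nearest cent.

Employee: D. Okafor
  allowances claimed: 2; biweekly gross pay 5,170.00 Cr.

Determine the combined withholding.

606.70 Cr

Canton Income Tax: taxable = 5,170.00 Cr − 2×560.00 Cr = 4,050.00 Cr
  57.00 Cr + 8.7% × (4,050.00 Cr − 1,000.00 Cr) = 57.00 Cr + 8.7% × 3,050.00 Cr = 322.35 Cr
Solidarity Surcharge: 5.5% × 5,170.00 Cr = 284.35 Cr
Total: 322.35 Cr + 284.35 Cr = 606.70 Cr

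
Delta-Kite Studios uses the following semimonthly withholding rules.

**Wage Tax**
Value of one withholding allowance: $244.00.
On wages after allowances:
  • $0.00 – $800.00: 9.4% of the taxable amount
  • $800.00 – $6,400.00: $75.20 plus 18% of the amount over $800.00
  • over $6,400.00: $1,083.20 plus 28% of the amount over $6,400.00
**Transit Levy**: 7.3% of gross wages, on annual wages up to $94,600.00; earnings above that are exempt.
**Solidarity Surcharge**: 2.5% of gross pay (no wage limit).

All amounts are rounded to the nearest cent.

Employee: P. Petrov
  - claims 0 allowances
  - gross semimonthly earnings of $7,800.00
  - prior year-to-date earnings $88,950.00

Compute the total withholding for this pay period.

Wage Tax: taxable = $7,800.00
  $1,083.20 + 28% × ($7,800.00 − $6,400.00) = $1,083.20 + 28% × $1,400.00 = $1,475.20
Transit Levy: cap $94,600.00 − YTD $88,950.00 = $5,650.00 subject; 7.3% × $5,650.00 = $412.45
Solidarity Surcharge: 2.5% × $7,800.00 = $195.00
Total: $1,475.20 + $412.45 + $195.00 = $2,082.65

$2,082.65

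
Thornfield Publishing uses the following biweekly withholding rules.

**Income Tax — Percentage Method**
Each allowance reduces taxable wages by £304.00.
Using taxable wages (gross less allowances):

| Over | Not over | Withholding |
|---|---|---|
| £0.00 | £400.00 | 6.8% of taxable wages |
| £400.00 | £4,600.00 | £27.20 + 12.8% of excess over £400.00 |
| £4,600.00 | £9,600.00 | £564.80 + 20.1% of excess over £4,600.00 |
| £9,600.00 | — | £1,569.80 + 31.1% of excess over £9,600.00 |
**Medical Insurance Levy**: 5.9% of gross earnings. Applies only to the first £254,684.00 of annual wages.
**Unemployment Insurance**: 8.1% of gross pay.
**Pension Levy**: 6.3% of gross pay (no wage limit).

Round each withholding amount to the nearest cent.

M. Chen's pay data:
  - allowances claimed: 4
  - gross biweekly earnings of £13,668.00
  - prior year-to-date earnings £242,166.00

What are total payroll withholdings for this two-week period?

£5,163.52

Income Tax: taxable = £13,668.00 − 4×£304.00 = £12,452.00
  £1,569.80 + 31.1% × (£12,452.00 − £9,600.00) = £1,569.80 + 31.1% × £2,852.00 = £2,456.77
Medical Insurance Levy: cap £254,684.00 − YTD £242,166.00 = £12,518.00 subject; 5.9% × £12,518.00 = £738.56
Unemployment Insurance: 8.1% × £13,668.00 = £1,107.11
Pension Levy: 6.3% × £13,668.00 = £861.08
Total: £2,456.77 + £738.56 + £1,107.11 + £861.08 = £5,163.52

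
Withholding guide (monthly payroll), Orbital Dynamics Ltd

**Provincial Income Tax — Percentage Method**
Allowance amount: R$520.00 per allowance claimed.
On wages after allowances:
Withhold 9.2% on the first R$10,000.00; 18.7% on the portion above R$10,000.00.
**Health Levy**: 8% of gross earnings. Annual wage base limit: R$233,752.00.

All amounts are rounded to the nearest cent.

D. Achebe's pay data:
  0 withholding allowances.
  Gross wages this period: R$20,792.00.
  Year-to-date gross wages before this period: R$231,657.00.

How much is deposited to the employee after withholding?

Provincial Income Tax: taxable = R$20,792.00
  R$920.00 + 18.7% × (R$20,792.00 − R$10,000.00) = R$920.00 + 18.7% × R$10,792.00 = R$2,938.10
Health Levy: cap R$233,752.00 − YTD R$231,657.00 = R$2,095.00 subject; 8% × R$2,095.00 = R$167.60
Total withheld: R$2,938.10 + R$167.60 = R$3,105.70
Net pay: R$20,792.00 − R$3,105.70 = R$17,686.30

R$17,686.30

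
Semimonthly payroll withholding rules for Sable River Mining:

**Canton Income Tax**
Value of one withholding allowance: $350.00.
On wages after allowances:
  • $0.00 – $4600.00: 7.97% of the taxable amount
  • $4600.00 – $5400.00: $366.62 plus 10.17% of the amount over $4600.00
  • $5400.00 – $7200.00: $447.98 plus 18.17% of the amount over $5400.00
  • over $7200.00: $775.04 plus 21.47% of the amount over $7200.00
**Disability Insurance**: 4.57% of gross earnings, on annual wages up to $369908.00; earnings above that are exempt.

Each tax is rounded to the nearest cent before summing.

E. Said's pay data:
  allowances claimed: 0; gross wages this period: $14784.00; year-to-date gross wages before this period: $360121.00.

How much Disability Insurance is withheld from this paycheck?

Disability Insurance: cap $369908.00 − YTD $360121.00 = $9787.00 subject; 4.57% × $9787.00 = $447.27

$447.27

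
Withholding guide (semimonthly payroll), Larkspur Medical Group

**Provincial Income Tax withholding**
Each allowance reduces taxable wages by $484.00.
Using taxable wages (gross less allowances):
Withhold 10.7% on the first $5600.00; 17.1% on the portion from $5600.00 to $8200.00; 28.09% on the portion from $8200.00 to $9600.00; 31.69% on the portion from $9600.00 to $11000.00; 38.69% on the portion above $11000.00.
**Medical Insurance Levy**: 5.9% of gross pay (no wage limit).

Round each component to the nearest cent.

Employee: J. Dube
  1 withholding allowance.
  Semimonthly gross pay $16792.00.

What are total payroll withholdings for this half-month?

Provincial Income Tax: taxable = $16792.00 − 1×$484.00 = $16308.00
  $1880.72 + 38.69% × ($16308.00 − $11000.00) = $1880.72 + 38.69% × $5308.00 = $3934.39
Medical Insurance Levy: 5.9% × $16792.00 = $990.73
Total: $3934.39 + $990.73 = $4925.12

$4925.12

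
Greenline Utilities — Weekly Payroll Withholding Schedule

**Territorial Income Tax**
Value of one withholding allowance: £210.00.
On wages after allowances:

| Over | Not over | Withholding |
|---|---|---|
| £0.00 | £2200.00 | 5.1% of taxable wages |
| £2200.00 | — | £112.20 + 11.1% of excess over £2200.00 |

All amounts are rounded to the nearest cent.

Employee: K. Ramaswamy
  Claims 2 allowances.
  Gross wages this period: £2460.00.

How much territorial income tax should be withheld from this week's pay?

Territorial Income Tax: taxable = £2460.00 − 2×£210.00 = £2040.00
  5.1% × £2040.00 = £104.04

£104.04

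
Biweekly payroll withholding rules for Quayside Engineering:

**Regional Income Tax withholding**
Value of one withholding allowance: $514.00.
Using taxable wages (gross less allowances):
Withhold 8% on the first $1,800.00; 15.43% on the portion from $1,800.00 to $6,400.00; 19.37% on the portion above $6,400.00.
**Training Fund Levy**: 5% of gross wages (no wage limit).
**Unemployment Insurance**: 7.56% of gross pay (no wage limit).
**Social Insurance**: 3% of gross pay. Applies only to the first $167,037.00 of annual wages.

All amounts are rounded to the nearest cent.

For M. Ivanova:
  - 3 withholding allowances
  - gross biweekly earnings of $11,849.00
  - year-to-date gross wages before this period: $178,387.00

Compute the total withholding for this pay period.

$3,098.80

Regional Income Tax: taxable = $11,849.00 − 3×$514.00 = $10,307.00
  $853.78 + 19.37% × ($10,307.00 − $6,400.00) = $853.78 + 19.37% × $3,907.00 = $1,610.57
Training Fund Levy: 5% × $11,849.00 = $592.45
Unemployment Insurance: 7.56% × $11,849.00 = $895.78
Social Insurance: YTD $178,387.00 ≥ cap $167,037.00 → $0.00
Total: $1,610.57 + $592.45 + $895.78 + $0.00 = $3,098.80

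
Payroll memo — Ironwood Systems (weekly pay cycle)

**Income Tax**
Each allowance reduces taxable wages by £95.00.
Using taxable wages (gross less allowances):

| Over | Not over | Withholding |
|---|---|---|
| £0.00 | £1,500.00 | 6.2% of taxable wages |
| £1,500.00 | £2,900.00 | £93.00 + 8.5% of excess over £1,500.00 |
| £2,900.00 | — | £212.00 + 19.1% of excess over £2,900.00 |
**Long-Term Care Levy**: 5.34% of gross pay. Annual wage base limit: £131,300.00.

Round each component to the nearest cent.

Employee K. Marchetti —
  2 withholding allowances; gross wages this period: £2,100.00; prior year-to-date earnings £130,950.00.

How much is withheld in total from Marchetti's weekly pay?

£146.54

Income Tax: taxable = £2,100.00 − 2×£95.00 = £1,910.00
  £93.00 + 8.5% × (£1,910.00 − £1,500.00) = £93.00 + 8.5% × £410.00 = £127.85
Long-Term Care Levy: cap £131,300.00 − YTD £130,950.00 = £350.00 subject; 5.34% × £350.00 = £18.69
Total: £127.85 + £18.69 = £146.54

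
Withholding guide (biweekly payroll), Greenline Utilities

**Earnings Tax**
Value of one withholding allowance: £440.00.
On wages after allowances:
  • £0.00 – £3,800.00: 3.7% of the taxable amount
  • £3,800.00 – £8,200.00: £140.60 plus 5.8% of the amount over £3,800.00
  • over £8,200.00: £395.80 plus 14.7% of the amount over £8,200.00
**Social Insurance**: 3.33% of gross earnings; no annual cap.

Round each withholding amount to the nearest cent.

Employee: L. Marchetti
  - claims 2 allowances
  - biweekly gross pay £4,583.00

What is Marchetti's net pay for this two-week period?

Earnings Tax: taxable = £4,583.00 − 2×£440.00 = £3,703.00
  3.7% × £3,703.00 = £137.01
Social Insurance: 3.33% × £4,583.00 = £152.61
Total withheld: £137.01 + £152.61 = £289.62
Net pay: £4,583.00 − £289.62 = £4,293.38

£4,293.38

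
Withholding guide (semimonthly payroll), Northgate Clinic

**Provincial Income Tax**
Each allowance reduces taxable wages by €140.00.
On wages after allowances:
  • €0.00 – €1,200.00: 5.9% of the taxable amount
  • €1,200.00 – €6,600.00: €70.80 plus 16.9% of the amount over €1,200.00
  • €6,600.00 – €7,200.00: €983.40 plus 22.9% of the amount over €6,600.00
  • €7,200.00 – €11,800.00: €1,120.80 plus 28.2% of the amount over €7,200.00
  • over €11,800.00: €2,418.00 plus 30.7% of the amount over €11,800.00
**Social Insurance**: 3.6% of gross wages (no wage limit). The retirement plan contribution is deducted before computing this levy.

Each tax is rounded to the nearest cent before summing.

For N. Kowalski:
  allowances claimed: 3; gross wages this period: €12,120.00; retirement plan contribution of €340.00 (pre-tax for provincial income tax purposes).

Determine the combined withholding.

€2,718.00

Provincial Income Tax: taxable = €12,120.00 − €340.00 − 3×€140.00 = €11,360.00
  €1,120.80 + 28.2% × (€11,360.00 − €7,200.00) = €1,120.80 + 28.2% × €4,160.00 = €2,293.92
Social Insurance: 3.6% × €11,780.00 = €424.08
Total: €2,293.92 + €424.08 = €2,718.00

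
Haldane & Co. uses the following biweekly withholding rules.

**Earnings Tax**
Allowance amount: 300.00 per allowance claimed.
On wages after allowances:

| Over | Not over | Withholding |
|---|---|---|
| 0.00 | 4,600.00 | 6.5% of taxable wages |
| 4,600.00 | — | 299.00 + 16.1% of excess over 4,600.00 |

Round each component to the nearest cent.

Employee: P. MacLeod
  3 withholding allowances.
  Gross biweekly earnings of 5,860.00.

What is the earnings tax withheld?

356.96

Earnings Tax: taxable = 5,860.00 − 3×300.00 = 4,960.00
  299.00 + 16.1% × (4,960.00 − 4,600.00) = 299.00 + 16.1% × 360.00 = 356.96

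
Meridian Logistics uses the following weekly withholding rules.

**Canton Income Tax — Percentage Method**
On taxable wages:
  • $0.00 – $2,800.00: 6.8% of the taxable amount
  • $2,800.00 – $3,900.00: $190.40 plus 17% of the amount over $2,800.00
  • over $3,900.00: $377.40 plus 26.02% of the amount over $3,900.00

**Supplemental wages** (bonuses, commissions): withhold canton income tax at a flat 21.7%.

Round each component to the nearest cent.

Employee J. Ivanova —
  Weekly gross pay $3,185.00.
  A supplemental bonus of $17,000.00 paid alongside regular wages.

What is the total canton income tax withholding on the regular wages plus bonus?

$3,944.85

Canton Income Tax: taxable = $3,185.00
  $190.40 + 17% × ($3,185.00 − $2,800.00) = $190.40 + 17% × $385.00 = $255.85
Supplemental (21.7% flat on bonus): 21.7% × $17,000.00 = $3,689.00
Total canton income tax: $255.85 + $3,689.00 = $3,944.85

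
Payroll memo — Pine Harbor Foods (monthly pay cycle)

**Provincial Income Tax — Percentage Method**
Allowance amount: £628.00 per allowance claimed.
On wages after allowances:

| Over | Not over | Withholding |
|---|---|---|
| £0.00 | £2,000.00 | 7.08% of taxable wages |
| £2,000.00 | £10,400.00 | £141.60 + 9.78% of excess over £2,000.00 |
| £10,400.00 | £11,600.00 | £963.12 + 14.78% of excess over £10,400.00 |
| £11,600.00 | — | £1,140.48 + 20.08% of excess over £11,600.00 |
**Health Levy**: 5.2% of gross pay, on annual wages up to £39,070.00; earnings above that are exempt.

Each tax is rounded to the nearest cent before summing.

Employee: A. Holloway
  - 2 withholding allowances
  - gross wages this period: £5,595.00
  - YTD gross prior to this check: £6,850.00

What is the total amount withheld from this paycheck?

£661.29

Provincial Income Tax: taxable = £5,595.00 − 2×£628.00 = £4,339.00
  £141.60 + 9.78% × (£4,339.00 − £2,000.00) = £141.60 + 9.78% × £2,339.00 = £370.35
Health Levy: 5.2% × £5,595.00 = £290.94
Total: £370.35 + £290.94 = £661.29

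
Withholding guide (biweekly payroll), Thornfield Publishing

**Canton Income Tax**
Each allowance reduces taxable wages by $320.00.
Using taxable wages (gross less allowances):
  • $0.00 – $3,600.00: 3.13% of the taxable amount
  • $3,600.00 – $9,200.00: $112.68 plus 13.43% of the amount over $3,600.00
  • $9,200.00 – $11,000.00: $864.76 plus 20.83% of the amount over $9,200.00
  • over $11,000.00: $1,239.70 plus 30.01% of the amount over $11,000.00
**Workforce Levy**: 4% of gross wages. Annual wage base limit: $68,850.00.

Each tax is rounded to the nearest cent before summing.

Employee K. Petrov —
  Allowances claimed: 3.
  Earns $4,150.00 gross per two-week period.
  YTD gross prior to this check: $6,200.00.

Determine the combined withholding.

$265.85

Canton Income Tax: taxable = $4,150.00 − 3×$320.00 = $3,190.00
  3.13% × $3,190.00 = $99.85
Workforce Levy: 4% × $4,150.00 = $166.00
Total: $99.85 + $166.00 = $265.85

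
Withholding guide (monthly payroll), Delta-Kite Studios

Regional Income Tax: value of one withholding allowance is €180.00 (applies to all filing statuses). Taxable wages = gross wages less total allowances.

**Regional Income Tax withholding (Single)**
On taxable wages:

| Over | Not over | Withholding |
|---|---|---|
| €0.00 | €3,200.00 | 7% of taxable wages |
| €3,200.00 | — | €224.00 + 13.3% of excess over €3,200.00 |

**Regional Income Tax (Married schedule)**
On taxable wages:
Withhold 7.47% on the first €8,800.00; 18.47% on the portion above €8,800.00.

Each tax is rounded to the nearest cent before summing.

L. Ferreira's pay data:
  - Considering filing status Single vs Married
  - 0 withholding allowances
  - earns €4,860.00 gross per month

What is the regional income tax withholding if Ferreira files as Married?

Regional Income Tax (Married): taxable = €4,860.00
  7.47% × €4,860.00 = €363.04

€363.04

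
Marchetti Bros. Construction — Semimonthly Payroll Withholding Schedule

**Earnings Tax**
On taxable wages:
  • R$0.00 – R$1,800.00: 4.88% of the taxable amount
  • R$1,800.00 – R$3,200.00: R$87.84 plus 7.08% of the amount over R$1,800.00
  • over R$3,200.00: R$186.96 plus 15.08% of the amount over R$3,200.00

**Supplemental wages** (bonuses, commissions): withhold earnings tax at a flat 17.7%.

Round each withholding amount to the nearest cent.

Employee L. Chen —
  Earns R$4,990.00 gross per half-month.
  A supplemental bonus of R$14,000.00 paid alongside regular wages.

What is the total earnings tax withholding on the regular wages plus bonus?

Earnings Tax: taxable = R$4,990.00
  R$186.96 + 15.08% × (R$4,990.00 − R$3,200.00) = R$186.96 + 15.08% × R$1,790.00 = R$456.89
Supplemental (17.7% flat on bonus): 17.7% × R$14,000.00 = R$2,478.00
Total earnings tax: R$456.89 + R$2,478.00 = R$2,934.89

R$2,934.89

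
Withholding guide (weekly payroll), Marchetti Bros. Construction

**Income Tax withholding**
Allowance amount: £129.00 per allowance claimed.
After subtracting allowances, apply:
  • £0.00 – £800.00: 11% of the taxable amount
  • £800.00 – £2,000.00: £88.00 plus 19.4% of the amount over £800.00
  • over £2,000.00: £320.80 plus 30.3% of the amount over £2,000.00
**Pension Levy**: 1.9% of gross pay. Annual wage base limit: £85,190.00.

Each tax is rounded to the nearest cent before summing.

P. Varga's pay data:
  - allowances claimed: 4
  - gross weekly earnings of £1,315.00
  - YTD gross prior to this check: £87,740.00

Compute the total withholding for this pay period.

£87.89

Income Tax: taxable = £1,315.00 − 4×£129.00 = £799.00
  11% × £799.00 = £87.89
Pension Levy: YTD £87,740.00 ≥ cap £85,190.00 → £0.00
Total: £87.89 + £0.00 = £87.89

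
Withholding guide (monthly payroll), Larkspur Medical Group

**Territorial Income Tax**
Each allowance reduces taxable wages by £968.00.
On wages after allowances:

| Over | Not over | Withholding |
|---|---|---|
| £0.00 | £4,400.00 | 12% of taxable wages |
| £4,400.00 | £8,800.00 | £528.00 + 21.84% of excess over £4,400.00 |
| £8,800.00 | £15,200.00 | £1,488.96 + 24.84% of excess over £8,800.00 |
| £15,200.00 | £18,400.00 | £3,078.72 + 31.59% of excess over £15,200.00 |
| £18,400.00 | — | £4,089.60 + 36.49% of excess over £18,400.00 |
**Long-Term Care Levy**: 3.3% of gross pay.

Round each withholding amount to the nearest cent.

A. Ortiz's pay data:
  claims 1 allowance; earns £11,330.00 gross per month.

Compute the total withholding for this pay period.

Territorial Income Tax: taxable = £11,330.00 − 1×£968.00 = £10,362.00
  £1,488.96 + 24.84% × (£10,362.00 − £8,800.00) = £1,488.96 + 24.84% × £1,562.00 = £1,876.96
Long-Term Care Levy: 3.3% × £11,330.00 = £373.89
Total: £1,876.96 + £373.89 = £2,250.85

£2,250.85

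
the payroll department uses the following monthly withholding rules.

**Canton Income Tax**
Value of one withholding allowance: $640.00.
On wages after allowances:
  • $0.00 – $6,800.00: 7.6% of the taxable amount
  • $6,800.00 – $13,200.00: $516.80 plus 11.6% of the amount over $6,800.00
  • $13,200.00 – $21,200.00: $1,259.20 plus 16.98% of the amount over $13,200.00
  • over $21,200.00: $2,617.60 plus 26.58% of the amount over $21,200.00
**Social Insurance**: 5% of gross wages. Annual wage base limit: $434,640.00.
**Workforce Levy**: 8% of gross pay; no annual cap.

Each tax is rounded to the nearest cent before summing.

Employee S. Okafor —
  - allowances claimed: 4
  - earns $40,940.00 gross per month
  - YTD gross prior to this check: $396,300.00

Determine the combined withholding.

$12,376.24

Canton Income Tax: taxable = $40,940.00 − 4×$640.00 = $38,380.00
  $2,617.60 + 26.58% × ($38,380.00 − $21,200.00) = $2,617.60 + 26.58% × $17,180.00 = $7,184.04
Social Insurance: cap $434,640.00 − YTD $396,300.00 = $38,340.00 subject; 5% × $38,340.00 = $1,917.00
Workforce Levy: 8% × $40,940.00 = $3,275.20
Total: $7,184.04 + $1,917.00 + $3,275.20 = $12,376.24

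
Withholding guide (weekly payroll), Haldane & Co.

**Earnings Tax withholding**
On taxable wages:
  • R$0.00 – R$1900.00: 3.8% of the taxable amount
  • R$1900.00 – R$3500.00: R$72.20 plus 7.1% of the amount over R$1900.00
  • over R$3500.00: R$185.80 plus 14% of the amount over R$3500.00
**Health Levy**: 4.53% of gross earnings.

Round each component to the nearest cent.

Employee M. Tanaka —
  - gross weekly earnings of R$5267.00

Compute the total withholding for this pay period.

Earnings Tax: taxable = R$5267.00
  R$185.80 + 14% × (R$5267.00 − R$3500.00) = R$185.80 + 14% × R$1767.00 = R$433.18
Health Levy: 4.53% × R$5267.00 = R$238.60
Total: R$433.18 + R$238.60 = R$671.78

R$671.78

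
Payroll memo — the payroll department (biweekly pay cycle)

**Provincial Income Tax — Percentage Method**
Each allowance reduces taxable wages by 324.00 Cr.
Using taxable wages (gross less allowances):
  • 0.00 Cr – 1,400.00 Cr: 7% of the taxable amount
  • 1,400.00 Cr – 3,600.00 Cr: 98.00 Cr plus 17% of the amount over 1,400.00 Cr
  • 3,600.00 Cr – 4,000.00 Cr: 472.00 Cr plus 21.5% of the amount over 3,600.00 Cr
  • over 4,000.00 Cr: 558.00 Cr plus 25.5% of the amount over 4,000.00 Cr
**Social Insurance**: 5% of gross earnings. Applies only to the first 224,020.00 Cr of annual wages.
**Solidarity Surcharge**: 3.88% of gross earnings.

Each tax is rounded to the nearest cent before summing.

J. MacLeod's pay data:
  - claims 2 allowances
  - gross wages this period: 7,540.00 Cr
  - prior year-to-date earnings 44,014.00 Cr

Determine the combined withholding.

1,965.01 Cr

Provincial Income Tax: taxable = 7,540.00 Cr − 2×324.00 Cr = 6,892.00 Cr
  558.00 Cr + 25.5% × (6,892.00 Cr − 4,000.00 Cr) = 558.00 Cr + 25.5% × 2,892.00 Cr = 1,295.46 Cr
Social Insurance: 5% × 7,540.00 Cr = 377.00 Cr
Solidarity Surcharge: 3.88% × 7,540.00 Cr = 292.55 Cr
Total: 1,295.46 Cr + 377.00 Cr + 292.55 Cr = 1,965.01 Cr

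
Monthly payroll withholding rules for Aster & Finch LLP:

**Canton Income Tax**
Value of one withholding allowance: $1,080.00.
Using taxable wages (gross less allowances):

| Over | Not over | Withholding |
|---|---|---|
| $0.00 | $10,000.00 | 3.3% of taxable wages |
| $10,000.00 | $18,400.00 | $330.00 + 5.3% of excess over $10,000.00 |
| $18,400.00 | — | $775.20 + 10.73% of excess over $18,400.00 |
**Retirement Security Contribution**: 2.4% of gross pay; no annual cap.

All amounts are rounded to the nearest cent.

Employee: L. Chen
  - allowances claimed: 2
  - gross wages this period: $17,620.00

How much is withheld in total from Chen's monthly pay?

$1,042.26

Canton Income Tax: taxable = $17,620.00 − 2×$1,080.00 = $15,460.00
  $330.00 + 5.3% × ($15,460.00 − $10,000.00) = $330.00 + 5.3% × $5,460.00 = $619.38
Retirement Security Contribution: 2.4% × $17,620.00 = $422.88
Total: $619.38 + $422.88 = $1,042.26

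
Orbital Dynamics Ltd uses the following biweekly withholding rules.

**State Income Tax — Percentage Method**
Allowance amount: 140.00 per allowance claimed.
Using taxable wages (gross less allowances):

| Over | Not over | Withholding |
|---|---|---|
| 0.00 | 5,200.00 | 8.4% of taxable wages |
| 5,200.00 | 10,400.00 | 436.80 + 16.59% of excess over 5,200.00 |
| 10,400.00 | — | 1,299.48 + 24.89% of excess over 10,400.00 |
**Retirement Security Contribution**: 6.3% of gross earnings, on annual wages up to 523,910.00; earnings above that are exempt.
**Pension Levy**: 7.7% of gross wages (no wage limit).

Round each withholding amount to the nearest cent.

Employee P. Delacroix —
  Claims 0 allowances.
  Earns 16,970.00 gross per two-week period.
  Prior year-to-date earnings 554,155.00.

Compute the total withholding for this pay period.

State Income Tax: taxable = 16,970.00
  1,299.48 + 24.89% × (16,970.00 − 10,400.00) = 1,299.48 + 24.89% × 6,570.00 = 2,934.75
Retirement Security Contribution: YTD 554,155.00 ≥ cap 523,910.00 → 0.00
Pension Levy: 7.7% × 16,970.00 = 1,306.69
Total: 2,934.75 + 0.00 + 1,306.69 = 4,241.44

4,241.44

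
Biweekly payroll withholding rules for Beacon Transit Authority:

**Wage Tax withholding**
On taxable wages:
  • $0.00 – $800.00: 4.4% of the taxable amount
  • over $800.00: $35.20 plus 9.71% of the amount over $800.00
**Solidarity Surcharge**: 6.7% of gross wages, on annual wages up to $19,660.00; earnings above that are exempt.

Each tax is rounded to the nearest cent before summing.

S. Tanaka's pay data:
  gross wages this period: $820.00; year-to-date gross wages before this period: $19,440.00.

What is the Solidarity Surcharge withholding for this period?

$14.74

Solidarity Surcharge: cap $19,660.00 − YTD $19,440.00 = $220.00 subject; 6.7% × $220.00 = $14.74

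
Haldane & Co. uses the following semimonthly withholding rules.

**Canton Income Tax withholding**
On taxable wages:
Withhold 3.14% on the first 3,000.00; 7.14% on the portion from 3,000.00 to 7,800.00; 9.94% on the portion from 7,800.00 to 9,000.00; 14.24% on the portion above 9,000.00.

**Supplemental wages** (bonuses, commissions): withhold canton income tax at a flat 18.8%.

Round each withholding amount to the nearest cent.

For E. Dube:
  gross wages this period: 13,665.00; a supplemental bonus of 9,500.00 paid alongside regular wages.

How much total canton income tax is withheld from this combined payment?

3,006.50

Canton Income Tax: taxable = 13,665.00
  556.20 + 14.24% × (13,665.00 − 9,000.00) = 556.20 + 14.24% × 4,665.00 = 1,220.50
Supplemental (18.8% flat on bonus): 18.8% × 9,500.00 = 1,786.00
Total canton income tax: 1,220.50 + 1,786.00 = 3,006.50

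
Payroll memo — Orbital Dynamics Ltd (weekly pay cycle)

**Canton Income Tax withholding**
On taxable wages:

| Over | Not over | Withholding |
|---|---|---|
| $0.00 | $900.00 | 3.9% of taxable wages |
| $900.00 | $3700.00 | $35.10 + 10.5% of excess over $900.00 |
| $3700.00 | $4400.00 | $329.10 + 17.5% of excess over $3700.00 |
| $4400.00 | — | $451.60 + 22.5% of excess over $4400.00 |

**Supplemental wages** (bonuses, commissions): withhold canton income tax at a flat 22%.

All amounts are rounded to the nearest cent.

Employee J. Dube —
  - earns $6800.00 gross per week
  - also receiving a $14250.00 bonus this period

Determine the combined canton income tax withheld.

Canton Income Tax: taxable = $6800.00
  $451.60 + 22.5% × ($6800.00 − $4400.00) = $451.60 + 22.5% × $2400.00 = $991.60
Supplemental (22% flat on bonus): 22% × $14250.00 = $3135.00
Total canton income tax: $991.60 + $3135.00 = $4126.60

$4126.60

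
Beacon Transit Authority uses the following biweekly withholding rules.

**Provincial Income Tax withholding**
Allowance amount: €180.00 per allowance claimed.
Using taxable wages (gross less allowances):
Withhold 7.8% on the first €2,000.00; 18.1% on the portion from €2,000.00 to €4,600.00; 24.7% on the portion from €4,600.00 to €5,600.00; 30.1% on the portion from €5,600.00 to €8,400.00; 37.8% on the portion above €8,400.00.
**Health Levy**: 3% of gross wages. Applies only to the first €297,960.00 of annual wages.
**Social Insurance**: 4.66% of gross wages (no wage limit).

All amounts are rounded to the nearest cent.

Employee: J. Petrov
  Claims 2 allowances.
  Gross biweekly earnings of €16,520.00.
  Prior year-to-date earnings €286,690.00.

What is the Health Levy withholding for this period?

€338.10

Health Levy: cap €297,960.00 − YTD €286,690.00 = €11,270.00 subject; 3% × €11,270.00 = €338.10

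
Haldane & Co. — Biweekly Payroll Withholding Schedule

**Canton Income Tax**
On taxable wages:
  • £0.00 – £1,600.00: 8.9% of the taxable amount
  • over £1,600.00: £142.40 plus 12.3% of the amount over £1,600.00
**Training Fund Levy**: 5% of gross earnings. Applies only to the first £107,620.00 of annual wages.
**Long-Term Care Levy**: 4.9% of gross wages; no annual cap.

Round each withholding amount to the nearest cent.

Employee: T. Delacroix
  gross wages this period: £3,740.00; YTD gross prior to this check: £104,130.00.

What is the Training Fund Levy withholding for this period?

£174.50

Training Fund Levy: cap £107,620.00 − YTD £104,130.00 = £3,490.00 subject; 5% × £3,490.00 = £174.50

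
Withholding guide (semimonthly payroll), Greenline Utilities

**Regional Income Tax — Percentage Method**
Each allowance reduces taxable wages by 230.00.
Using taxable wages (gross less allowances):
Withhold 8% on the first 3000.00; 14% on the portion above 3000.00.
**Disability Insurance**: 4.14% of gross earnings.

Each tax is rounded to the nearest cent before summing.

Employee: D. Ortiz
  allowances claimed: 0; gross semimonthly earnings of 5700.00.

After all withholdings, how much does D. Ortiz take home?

4846.02

Regional Income Tax: taxable = 5700.00
  240.00 + 14% × (5700.00 − 3000.00) = 240.00 + 14% × 2700.00 = 618.00
Disability Insurance: 4.14% × 5700.00 = 235.98
Total withheld: 618.00 + 235.98 = 853.98
Net pay: 5700.00 − 853.98 = 4846.02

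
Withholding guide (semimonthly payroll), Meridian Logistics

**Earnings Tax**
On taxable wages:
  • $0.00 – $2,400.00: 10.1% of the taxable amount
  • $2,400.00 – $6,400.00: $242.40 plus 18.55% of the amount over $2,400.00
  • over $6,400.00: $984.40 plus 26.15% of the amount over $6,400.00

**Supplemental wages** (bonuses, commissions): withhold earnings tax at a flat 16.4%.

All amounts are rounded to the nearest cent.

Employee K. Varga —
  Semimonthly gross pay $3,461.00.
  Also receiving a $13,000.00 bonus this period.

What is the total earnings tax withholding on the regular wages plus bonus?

Earnings Tax: taxable = $3,461.00
  $242.40 + 18.55% × ($3,461.00 − $2,400.00) = $242.40 + 18.55% × $1,061.00 = $439.22
Supplemental (16.4% flat on bonus): 16.4% × $13,000.00 = $2,132.00
Total earnings tax: $439.22 + $2,132.00 = $2,571.22

$2,571.22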